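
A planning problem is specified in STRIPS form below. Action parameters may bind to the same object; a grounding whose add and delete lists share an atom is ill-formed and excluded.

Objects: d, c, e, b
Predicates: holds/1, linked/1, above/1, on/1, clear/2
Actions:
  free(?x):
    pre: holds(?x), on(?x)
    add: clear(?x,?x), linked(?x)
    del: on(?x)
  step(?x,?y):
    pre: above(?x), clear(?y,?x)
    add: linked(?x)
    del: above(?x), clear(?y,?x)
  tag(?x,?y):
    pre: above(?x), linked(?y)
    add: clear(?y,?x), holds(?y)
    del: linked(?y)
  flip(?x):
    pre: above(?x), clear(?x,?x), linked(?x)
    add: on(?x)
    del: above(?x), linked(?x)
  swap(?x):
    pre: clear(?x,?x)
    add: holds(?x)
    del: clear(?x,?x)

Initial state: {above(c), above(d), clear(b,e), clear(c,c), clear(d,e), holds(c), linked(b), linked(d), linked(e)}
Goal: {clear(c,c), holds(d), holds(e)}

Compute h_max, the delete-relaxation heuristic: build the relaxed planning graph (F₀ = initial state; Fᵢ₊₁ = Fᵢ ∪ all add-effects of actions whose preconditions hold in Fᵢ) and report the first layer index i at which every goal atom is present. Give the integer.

1

F0 = init (9 atoms)
F1 = F0 ∪ {clear(b,c), clear(b,d), clear(d,c), clear(d,d), clear(e,c), clear(e,d), holds(b), holds(d), holds(e), linked(c)}  (19 atoms)
goal ⊆ F1  ⇒  h_max = 1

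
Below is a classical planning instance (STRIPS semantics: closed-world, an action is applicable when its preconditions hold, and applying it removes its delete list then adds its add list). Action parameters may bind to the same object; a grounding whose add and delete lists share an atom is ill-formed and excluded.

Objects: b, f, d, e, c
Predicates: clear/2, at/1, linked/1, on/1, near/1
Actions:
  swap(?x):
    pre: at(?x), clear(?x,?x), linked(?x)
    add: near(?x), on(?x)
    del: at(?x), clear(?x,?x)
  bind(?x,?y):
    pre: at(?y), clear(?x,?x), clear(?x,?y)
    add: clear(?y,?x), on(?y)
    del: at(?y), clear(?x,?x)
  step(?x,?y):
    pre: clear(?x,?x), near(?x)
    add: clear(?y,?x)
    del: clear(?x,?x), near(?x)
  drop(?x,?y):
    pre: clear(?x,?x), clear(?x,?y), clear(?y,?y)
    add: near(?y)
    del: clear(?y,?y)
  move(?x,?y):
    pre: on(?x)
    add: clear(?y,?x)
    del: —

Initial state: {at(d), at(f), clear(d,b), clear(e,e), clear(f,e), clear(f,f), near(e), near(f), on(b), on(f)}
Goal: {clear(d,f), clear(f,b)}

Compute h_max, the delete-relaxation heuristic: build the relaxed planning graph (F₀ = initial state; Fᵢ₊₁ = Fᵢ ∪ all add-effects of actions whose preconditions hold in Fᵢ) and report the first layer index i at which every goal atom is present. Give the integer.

1

F0 = init (10 atoms)
F1 = F0 ∪ {clear(b,b), clear(b,e), clear(b,f), clear(c,b), clear(c,e), clear(c,f), clear(d,e), clear(d,f), clear(e,b), clear(e,f), clear(f,b)}  (21 atoms)
goal ⊆ F1  ⇒  h_max = 1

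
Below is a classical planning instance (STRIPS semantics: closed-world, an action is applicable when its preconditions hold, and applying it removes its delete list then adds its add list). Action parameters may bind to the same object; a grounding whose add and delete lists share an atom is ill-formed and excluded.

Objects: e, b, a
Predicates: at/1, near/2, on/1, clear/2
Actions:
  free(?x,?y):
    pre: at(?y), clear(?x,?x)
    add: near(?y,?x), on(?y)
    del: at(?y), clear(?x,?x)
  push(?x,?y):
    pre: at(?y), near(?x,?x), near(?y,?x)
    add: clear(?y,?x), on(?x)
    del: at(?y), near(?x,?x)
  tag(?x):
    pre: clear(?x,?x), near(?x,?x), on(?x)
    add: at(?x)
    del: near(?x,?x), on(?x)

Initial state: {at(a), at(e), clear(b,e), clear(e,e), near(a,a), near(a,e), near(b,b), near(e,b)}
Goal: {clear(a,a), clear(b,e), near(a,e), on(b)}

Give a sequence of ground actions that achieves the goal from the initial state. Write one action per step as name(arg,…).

1. push(b,e)  →  {at(a), clear(b,e), clear(e,b), clear(e,e), near(a,a), near(a,e), near(e,b), on(b)}
2. push(a,a)  →  {clear(a,a), clear(b,e), clear(e,b), clear(e,e), near(a,e), near(e,b), on(a), on(b)}

push(b,e); push(a,a)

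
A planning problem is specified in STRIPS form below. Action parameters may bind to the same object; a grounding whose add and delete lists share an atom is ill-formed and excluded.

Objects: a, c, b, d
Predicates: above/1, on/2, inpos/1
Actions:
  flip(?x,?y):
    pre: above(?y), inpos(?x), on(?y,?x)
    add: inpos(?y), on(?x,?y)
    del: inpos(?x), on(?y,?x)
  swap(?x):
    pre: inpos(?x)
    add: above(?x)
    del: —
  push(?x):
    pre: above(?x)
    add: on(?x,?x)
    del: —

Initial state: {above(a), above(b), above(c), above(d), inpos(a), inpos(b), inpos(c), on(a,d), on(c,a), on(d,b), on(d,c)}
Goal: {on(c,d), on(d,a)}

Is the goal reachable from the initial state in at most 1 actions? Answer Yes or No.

1. flip(c,d)  →  {above(a), above(b), above(c), above(d), inpos(a), inpos(b), inpos(d), on(a,d), on(c,a), on(c,d), on(d,b)}
2. flip(d,a)  →  {above(a), above(b), above(c), above(d), inpos(a), inpos(b), on(c,a), on(c,d), on(d,a), on(d,b)}
optimal plan length = 2; 2 > 1

No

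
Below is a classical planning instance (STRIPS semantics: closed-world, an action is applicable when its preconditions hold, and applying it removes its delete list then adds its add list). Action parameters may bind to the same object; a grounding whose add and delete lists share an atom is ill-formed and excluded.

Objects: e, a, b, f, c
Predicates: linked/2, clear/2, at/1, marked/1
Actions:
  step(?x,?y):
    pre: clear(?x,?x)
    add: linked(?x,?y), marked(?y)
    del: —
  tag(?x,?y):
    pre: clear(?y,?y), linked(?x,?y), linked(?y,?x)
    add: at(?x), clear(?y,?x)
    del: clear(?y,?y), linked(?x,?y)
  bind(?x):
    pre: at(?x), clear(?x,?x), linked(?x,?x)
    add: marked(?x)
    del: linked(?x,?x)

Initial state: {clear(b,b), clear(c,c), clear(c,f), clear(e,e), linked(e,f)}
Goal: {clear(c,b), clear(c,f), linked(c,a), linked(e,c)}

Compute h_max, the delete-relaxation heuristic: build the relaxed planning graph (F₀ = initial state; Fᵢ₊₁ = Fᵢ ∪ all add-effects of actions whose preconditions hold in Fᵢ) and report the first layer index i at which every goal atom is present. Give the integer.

2

F0 = init (5 atoms)
F1 = F0 ∪ {linked(b,a), linked(b,b), linked(b,c), linked(b,e), linked(b,f), linked(c,a), linked(c,b), linked(c,c), linked(c,e), linked(c,f), linked(e,a), linked(e,b), linked(e,c), linked(e,e), marked(a), marked(b), marked(c), marked(e), marked(f)}  (24 atoms)
F2 = F1 ∪ {at(b), at(c), at(e), clear(b,c), clear(b,e), clear(c,b), clear(c,e), clear(e,b), clear(e,c)}  (33 atoms)
goal ⊆ F2  ⇒  h_max = 2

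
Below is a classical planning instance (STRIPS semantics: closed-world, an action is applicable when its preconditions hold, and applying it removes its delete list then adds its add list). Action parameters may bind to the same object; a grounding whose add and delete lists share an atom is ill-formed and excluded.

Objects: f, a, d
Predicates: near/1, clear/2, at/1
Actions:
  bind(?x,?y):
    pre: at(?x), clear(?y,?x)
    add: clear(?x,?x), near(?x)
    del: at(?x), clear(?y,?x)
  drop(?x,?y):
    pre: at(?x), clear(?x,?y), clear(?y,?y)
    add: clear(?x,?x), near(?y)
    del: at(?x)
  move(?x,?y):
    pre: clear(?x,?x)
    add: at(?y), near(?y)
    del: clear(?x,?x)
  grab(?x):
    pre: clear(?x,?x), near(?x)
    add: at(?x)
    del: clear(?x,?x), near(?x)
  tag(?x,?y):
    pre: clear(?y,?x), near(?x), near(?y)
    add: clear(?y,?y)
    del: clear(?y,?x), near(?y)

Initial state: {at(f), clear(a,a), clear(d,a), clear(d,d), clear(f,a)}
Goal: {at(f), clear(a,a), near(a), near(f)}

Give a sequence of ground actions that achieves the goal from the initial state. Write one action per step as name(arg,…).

drop(f,a); move(f,f)

1. drop(f,a)  →  {clear(a,a), clear(d,a), clear(d,d), clear(f,a), clear(f,f), near(a)}
2. move(f,f)  →  {at(f), clear(a,a), clear(d,a), clear(d,d), clear(f,a), near(a), near(f)}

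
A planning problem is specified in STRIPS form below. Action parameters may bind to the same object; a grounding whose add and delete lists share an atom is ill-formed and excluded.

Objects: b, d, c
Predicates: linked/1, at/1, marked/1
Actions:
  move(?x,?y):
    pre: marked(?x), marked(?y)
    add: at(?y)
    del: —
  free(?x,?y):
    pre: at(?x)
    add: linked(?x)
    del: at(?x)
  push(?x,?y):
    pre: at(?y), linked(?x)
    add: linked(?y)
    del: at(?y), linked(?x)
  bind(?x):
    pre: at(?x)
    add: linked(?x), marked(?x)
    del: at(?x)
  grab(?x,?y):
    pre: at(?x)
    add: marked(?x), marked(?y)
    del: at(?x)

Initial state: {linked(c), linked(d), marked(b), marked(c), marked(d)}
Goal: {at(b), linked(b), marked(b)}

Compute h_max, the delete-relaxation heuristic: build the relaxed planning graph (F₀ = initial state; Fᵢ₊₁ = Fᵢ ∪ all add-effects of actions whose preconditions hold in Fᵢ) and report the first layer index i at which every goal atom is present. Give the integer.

F0 = init (5 atoms)
F1 = F0 ∪ {at(b), at(c), at(d)}  (8 atoms)
F2 = F1 ∪ {linked(b)}  (9 atoms)
goal ⊆ F2  ⇒  h_max = 2

2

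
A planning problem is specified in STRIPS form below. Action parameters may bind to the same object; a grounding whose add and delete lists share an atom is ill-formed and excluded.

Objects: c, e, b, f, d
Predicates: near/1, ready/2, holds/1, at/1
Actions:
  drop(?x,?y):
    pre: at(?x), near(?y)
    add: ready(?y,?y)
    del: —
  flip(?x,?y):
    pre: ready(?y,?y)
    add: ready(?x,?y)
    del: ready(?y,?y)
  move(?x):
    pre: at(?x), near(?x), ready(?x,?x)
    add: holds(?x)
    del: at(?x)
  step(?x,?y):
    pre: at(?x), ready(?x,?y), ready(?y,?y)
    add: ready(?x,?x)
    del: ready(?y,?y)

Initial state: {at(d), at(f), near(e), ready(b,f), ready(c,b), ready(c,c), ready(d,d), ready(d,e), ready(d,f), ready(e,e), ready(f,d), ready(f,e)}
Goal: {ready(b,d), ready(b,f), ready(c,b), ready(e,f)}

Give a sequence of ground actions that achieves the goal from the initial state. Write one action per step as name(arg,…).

1. flip(b,d)  →  {at(d), at(f), near(e), ready(b,d), ready(b,f), ready(c,b), ready(c,c), ready(d,e), ready(d,f), ready(e,e), ready(f,d), ready(f,e)}
2. step(f,e)  →  {at(d), at(f), near(e), ready(b,d), ready(b,f), ready(c,b), ready(c,c), ready(d,e), ready(d,f), ready(f,d), ready(f,e), ready(f,f)}
3. flip(e,f)  →  {at(d), at(f), near(e), ready(b,d), ready(b,f), ready(c,b), ready(c,c), ready(d,e), ready(d,f), ready(e,f), ready(f,d), ready(f,e)}

flip(b,d); step(f,e); flip(e,f)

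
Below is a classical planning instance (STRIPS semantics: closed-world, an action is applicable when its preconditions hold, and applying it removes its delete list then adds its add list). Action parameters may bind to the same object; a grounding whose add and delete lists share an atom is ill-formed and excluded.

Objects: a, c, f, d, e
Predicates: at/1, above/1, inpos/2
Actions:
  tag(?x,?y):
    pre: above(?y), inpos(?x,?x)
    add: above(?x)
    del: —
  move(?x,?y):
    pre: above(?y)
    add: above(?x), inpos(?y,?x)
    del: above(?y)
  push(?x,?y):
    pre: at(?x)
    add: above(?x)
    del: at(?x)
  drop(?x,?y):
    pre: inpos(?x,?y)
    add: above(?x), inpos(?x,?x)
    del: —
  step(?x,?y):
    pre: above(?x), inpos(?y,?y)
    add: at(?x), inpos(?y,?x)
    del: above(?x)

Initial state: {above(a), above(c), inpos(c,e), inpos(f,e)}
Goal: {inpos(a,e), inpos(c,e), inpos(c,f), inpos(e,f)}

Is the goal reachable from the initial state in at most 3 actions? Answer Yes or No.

Yes

1. move(f,c)  →  {above(a), above(f), inpos(c,e), inpos(c,f), inpos(f,e)}
2. move(e,a)  →  {above(e), above(f), inpos(a,e), inpos(c,e), inpos(c,f), inpos(f,e)}
3. move(f,e)  →  {above(f), inpos(a,e), inpos(c,e), inpos(c,f), inpos(e,f), inpos(f,e)}
optimal plan length = 3; 3 ≤ 3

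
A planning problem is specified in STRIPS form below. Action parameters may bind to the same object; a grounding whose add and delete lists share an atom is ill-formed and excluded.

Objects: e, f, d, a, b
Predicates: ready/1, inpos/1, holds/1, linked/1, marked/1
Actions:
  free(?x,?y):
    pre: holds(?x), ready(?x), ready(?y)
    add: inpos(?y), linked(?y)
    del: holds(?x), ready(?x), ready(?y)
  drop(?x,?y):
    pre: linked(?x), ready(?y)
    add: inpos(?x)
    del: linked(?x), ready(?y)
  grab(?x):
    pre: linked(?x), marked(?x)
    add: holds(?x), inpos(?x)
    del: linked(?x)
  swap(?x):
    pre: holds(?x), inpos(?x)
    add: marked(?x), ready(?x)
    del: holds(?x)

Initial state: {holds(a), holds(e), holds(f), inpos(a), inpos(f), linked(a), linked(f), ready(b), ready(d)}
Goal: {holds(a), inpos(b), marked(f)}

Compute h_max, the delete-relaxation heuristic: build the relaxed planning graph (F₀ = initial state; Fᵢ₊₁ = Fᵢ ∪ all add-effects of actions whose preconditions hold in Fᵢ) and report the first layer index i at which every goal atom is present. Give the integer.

F0 = init (9 atoms)
F1 = F0 ∪ {marked(a), marked(f), ready(a), ready(f)}  (13 atoms)
F2 = F1 ∪ {inpos(b), inpos(d), linked(b), linked(d)}  (17 atoms)
goal ⊆ F2  ⇒  h_max = 2

2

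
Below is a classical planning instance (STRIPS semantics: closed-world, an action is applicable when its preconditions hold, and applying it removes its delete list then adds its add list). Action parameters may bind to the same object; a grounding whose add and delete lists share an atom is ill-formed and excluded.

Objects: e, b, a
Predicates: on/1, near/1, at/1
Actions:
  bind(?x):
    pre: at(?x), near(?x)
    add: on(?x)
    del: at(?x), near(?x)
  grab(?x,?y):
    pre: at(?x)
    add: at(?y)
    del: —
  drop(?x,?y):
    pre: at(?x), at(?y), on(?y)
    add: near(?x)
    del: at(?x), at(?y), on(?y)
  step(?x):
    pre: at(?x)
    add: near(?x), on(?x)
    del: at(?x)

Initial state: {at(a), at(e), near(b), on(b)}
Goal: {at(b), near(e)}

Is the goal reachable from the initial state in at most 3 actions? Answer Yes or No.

1. grab(e,b)  →  {at(a), at(b), at(e), near(b), on(b)}
2. step(e)  →  {at(a), at(b), near(b), near(e), on(b), on(e)}
optimal plan length = 2; 2 ≤ 3

Yes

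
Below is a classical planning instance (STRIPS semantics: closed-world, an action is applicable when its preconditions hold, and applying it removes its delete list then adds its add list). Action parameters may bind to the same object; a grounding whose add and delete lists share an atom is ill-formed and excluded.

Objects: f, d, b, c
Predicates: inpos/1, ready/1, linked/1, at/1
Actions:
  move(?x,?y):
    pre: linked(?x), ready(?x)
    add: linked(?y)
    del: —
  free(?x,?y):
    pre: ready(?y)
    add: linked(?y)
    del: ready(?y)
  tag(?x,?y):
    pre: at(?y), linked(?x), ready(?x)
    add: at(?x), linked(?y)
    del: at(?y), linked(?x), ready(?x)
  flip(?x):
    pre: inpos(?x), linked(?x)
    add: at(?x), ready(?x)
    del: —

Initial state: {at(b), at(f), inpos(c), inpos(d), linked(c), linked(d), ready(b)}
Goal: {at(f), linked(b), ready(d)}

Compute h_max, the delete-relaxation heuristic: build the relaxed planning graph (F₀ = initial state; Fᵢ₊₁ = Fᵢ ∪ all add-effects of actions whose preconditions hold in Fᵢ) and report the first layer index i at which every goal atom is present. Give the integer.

F0 = init (7 atoms)
F1 = F0 ∪ {at(c), at(d), linked(b), ready(c), ready(d)}  (12 atoms)
goal ⊆ F1  ⇒  h_max = 1

1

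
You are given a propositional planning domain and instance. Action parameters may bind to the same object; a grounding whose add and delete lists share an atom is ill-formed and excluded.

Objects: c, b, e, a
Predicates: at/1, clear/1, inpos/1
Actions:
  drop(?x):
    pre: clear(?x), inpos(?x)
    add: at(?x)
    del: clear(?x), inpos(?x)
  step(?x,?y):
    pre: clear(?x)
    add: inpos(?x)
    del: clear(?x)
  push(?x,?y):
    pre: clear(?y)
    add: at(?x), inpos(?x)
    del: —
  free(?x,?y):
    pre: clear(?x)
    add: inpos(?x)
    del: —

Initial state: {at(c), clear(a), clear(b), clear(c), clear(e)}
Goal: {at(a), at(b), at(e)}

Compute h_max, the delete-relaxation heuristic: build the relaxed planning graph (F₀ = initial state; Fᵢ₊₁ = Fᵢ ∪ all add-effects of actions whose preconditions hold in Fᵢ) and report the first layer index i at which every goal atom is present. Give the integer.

1

F0 = init (5 atoms)
F1 = F0 ∪ {at(a), at(b), at(e), inpos(a), inpos(b), inpos(c), inpos(e)}  (12 atoms)
goal ⊆ F1  ⇒  h_max = 1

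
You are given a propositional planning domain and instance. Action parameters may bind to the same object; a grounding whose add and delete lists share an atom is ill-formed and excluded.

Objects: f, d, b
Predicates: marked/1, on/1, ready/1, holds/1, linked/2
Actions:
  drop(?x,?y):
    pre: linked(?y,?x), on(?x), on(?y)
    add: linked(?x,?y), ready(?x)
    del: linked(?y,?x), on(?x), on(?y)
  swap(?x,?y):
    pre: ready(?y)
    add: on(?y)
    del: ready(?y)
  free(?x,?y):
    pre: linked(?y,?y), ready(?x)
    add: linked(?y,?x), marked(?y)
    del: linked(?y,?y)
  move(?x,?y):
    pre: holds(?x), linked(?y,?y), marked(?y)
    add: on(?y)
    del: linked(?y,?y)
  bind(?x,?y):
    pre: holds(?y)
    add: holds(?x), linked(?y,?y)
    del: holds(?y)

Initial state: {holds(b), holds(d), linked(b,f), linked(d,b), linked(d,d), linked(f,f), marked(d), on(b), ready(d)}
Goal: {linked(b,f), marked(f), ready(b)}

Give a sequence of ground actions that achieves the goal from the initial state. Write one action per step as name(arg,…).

1. swap(f,d)  →  {holds(b), holds(d), linked(b,f), linked(d,b), linked(d,d), linked(f,f), marked(d), on(b), on(d)}
2. drop(b,d)  →  {holds(b), holds(d), linked(b,d), linked(b,f), linked(d,d), linked(f,f), marked(d), ready(b)}
3. free(b,f)  →  {holds(b), holds(d), linked(b,d), linked(b,f), linked(d,d), linked(f,b), marked(d), marked(f), ready(b)}

swap(f,d); drop(b,d); free(b,f)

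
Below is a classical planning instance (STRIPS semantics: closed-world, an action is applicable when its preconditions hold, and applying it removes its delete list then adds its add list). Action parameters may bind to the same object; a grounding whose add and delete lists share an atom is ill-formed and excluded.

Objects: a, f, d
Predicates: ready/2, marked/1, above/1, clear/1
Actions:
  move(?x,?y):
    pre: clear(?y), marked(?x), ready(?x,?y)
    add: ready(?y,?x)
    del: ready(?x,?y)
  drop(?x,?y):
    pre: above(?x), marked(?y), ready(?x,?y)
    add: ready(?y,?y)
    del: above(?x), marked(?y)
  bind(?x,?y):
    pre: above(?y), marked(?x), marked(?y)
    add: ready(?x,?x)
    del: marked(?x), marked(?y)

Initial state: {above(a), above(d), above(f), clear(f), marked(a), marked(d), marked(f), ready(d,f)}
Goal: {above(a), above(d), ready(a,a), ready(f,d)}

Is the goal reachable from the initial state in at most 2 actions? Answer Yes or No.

Yes

1. move(d,f)  →  {above(a), above(d), above(f), clear(f), marked(a), marked(d), marked(f), ready(f,d)}
2. bind(a,a)  →  {above(a), above(d), above(f), clear(f), marked(d), marked(f), ready(a,a), ready(f,d)}
optimal plan length = 2; 2 ≤ 2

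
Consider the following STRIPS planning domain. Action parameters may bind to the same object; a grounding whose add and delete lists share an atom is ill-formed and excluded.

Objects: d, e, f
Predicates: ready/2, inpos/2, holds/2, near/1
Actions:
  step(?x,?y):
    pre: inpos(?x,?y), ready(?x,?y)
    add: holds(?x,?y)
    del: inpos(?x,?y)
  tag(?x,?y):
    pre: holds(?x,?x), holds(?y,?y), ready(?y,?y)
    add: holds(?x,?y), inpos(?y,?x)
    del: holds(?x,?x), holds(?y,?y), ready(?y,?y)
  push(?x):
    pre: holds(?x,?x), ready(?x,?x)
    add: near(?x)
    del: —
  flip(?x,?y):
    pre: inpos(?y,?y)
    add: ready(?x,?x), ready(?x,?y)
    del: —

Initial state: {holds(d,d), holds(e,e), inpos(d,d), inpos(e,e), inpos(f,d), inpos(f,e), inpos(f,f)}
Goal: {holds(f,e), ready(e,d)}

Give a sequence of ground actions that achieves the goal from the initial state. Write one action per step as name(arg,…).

1. flip(e,d)  →  {holds(d,d), holds(e,e), inpos(d,d), inpos(e,e), inpos(f,d), inpos(f,e), inpos(f,f), ready(e,d), ready(e,e)}
2. flip(f,e)  →  {holds(d,d), holds(e,e), inpos(d,d), inpos(e,e), inpos(f,d), inpos(f,e), inpos(f,f), ready(e,d), ready(e,e), ready(f,e), ready(f,f)}
3. step(f,e)  →  {holds(d,d), holds(e,e), holds(f,e), inpos(d,d), inpos(e,e), inpos(f,d), inpos(f,f), ready(e,d), ready(e,e), ready(f,e), ready(f,f)}

flip(e,d); flip(f,e); step(f,e)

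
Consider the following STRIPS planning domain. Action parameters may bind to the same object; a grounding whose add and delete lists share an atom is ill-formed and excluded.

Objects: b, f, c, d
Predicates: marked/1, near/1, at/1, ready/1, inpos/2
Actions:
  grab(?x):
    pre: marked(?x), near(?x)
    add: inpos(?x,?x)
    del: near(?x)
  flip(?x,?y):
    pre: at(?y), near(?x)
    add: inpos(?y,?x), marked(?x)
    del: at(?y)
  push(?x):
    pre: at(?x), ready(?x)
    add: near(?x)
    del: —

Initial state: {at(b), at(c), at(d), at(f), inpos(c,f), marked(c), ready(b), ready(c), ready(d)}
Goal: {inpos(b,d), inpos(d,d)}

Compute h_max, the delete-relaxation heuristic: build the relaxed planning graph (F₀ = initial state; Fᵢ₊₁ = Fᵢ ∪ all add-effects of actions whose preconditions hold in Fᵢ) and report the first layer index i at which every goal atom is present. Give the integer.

F0 = init (9 atoms)
F1 = F0 ∪ {near(b), near(c), near(d)}  (12 atoms)
F2 = F1 ∪ {inpos(b,b), inpos(b,c), inpos(b,d), inpos(c,b), inpos(c,c), inpos(c,d), inpos(d,b), inpos(d,c), inpos(d,d), inpos(f,b), inpos(f,c), inpos(f,d), marked(b), marked(d)}  (26 atoms)
goal ⊆ F2  ⇒  h_max = 2

2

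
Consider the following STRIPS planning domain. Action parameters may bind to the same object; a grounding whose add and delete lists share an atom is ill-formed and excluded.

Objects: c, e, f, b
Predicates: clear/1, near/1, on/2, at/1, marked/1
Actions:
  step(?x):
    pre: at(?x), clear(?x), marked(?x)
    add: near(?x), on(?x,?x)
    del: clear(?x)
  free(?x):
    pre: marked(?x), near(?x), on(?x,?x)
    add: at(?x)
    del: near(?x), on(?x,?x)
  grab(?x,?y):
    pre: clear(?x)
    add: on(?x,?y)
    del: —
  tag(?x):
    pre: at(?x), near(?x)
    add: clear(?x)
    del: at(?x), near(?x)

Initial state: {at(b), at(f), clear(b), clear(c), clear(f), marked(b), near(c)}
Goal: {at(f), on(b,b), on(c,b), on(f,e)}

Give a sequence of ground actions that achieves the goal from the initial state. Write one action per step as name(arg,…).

1. step(b)  →  {at(b), at(f), clear(c), clear(f), marked(b), near(b), near(c), on(b,b)}
2. grab(c,b)  →  {at(b), at(f), clear(c), clear(f), marked(b), near(b), near(c), on(b,b), on(c,b)}
3. grab(f,e)  →  {at(b), at(f), clear(c), clear(f), marked(b), near(b), near(c), on(b,b), on(c,b), on(f,e)}

step(b); grab(c,b); grab(f,e)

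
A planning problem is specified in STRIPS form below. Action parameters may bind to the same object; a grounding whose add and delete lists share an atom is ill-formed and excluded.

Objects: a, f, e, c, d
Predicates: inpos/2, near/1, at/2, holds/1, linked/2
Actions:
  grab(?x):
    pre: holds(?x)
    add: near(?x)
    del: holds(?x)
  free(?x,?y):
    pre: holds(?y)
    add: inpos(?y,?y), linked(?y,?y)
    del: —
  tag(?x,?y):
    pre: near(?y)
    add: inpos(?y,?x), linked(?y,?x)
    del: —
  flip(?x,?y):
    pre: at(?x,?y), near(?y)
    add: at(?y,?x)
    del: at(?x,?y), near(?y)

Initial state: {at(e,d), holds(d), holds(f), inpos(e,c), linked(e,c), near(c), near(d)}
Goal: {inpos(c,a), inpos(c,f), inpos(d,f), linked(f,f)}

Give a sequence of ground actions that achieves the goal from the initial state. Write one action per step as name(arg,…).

1. free(a,f)  →  {at(e,d), holds(d), holds(f), inpos(e,c), inpos(f,f), linked(e,c), linked(f,f), near(c), near(d)}
2. tag(a,c)  →  {at(e,d), holds(d), holds(f), inpos(c,a), inpos(e,c), inpos(f,f), linked(c,a), linked(e,c), linked(f,f), near(c), near(d)}
3. tag(f,c)  →  {at(e,d), holds(d), holds(f), inpos(c,a), inpos(c,f), inpos(e,c), inpos(f,f), linked(c,a), linked(c,f), linked(e,c), linked(f,f), near(c), near(d)}
4. tag(f,d)  →  {at(e,d), holds(d), holds(f), inpos(c,a), inpos(c,f), inpos(d,f), inpos(e,c), inpos(f,f), linked(c,a), linked(c,f), linked(d,f), linked(e,c), linked(f,f), near(c), near(d)}

free(a,f); tag(a,c); tag(f,c); tag(f,d)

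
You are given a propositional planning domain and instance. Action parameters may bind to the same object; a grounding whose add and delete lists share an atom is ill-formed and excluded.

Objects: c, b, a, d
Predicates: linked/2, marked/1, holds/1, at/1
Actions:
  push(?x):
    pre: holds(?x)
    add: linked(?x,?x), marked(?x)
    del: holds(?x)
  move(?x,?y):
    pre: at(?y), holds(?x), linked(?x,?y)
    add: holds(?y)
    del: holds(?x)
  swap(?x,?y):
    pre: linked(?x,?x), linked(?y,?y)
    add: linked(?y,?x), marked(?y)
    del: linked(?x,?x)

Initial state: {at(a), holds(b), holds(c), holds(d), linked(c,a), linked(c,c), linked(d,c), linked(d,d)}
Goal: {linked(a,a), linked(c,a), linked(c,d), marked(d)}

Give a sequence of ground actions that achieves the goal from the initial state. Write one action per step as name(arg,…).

1. push(d)  →  {at(a), holds(b), holds(c), linked(c,a), linked(c,c), linked(d,c), linked(d,d), marked(d)}
2. move(c,a)  →  {at(a), holds(a), holds(b), linked(c,a), linked(c,c), linked(d,c), linked(d,d), marked(d)}
3. push(a)  →  {at(a), holds(b), linked(a,a), linked(c,a), linked(c,c), linked(d,c), linked(d,d), marked(a), marked(d)}
4. swap(d,c)  →  {at(a), holds(b), linked(a,a), linked(c,a), linked(c,c), linked(c,d), linked(d,c), marked(a), marked(c), marked(d)}

push(d); move(c,a); push(a); swap(d,c)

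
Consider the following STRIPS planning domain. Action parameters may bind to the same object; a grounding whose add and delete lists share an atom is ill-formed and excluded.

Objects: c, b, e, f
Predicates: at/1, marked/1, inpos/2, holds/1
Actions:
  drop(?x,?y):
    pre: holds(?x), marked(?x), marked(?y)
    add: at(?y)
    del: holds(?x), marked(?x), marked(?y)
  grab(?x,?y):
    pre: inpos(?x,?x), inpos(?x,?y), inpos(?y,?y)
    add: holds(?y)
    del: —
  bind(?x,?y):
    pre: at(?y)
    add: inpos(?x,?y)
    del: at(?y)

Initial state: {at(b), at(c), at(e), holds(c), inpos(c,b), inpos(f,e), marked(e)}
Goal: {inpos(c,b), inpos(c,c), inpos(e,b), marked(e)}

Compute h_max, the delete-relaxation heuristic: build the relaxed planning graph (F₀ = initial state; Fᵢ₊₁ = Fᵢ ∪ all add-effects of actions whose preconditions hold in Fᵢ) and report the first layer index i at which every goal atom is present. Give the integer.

F0 = init (7 atoms)
F1 = F0 ∪ {inpos(b,b), inpos(b,c), inpos(b,e), inpos(c,c), inpos(c,e), inpos(e,b), inpos(e,c), inpos(e,e), inpos(f,b), inpos(f,c)}  (17 atoms)
goal ⊆ F1  ⇒  h_max = 1

1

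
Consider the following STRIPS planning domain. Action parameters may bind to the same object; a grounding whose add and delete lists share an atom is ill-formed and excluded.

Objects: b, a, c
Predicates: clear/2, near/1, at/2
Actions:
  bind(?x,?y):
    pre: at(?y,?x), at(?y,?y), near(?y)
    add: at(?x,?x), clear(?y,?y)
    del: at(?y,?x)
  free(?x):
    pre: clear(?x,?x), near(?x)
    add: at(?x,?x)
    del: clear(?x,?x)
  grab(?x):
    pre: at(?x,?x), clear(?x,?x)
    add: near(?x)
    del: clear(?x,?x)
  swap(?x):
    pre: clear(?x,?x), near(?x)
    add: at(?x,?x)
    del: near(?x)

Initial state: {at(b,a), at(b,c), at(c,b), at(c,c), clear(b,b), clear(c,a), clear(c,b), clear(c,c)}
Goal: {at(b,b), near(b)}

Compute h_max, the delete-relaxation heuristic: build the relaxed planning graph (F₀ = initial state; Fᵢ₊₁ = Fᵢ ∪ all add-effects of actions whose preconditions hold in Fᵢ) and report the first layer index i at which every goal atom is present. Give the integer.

F0 = init (8 atoms)
F1 = F0 ∪ {near(c)}  (9 atoms)
F2 = F1 ∪ {at(b,b)}  (10 atoms)
F3 = F2 ∪ {near(b)}  (11 atoms)
goal ⊆ F3  ⇒  h_max = 3

3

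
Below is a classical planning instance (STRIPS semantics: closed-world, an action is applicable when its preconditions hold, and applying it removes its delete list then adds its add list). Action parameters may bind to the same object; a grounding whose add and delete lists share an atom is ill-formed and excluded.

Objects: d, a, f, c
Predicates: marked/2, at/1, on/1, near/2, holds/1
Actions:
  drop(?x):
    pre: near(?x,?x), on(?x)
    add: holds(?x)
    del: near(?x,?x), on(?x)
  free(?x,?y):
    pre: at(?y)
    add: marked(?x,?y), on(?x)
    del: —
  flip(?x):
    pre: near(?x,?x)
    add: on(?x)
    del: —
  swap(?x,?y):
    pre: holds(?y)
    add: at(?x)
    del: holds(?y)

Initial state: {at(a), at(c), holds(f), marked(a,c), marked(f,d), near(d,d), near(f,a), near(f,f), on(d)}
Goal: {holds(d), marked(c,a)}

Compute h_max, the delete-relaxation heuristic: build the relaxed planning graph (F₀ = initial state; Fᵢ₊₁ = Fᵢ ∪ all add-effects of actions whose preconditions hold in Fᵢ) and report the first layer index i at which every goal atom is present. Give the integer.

1

F0 = init (9 atoms)
F1 = F0 ∪ {at(d), at(f), holds(d), marked(a,a), marked(c,a), marked(c,c), marked(d,a), marked(d,c), marked(f,a), marked(f,c), on(a), on(c), on(f)}  (22 atoms)
goal ⊆ F1  ⇒  h_max = 1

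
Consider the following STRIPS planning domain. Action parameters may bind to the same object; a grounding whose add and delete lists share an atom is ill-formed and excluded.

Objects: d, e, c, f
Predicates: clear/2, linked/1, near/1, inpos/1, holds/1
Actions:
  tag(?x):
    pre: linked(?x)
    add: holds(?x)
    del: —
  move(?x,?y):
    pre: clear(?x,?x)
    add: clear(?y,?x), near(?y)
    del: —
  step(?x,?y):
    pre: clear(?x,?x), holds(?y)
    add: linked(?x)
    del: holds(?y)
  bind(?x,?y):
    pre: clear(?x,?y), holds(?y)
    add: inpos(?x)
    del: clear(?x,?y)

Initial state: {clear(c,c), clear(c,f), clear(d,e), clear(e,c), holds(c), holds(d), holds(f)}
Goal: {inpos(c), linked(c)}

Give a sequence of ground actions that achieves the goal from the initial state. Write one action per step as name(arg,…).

1. step(c,d)  →  {clear(c,c), clear(c,f), clear(d,e), clear(e,c), holds(c), holds(f), linked(c)}
2. bind(c,c)  →  {clear(c,f), clear(d,e), clear(e,c), holds(c), holds(f), inpos(c), linked(c)}

step(c,d); bind(c,c)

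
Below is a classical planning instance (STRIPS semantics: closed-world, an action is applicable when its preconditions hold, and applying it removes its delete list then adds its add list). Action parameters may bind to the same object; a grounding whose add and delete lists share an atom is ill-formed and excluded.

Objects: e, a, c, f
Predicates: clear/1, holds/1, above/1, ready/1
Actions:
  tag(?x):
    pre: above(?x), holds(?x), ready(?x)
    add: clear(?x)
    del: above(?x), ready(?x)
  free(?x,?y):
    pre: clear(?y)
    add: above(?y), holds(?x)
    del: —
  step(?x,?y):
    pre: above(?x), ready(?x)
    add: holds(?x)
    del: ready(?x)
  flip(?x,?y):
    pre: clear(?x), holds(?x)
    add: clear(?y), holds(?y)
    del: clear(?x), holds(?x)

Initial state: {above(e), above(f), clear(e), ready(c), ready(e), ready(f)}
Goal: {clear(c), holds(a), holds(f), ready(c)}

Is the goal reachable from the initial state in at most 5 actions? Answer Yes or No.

Yes

1. free(e,e)  →  {above(e), above(f), clear(e), holds(e), ready(c), ready(e), ready(f)}
2. free(a,e)  →  {above(e), above(f), clear(e), holds(a), holds(e), ready(c), ready(e), ready(f)}
3. free(f,e)  →  {above(e), above(f), clear(e), holds(a), holds(e), holds(f), ready(c), ready(e), ready(f)}
4. flip(e,c)  →  {above(e), above(f), clear(c), holds(a), holds(c), holds(f), ready(c), ready(e), ready(f)}
optimal plan length = 4; 4 ≤ 5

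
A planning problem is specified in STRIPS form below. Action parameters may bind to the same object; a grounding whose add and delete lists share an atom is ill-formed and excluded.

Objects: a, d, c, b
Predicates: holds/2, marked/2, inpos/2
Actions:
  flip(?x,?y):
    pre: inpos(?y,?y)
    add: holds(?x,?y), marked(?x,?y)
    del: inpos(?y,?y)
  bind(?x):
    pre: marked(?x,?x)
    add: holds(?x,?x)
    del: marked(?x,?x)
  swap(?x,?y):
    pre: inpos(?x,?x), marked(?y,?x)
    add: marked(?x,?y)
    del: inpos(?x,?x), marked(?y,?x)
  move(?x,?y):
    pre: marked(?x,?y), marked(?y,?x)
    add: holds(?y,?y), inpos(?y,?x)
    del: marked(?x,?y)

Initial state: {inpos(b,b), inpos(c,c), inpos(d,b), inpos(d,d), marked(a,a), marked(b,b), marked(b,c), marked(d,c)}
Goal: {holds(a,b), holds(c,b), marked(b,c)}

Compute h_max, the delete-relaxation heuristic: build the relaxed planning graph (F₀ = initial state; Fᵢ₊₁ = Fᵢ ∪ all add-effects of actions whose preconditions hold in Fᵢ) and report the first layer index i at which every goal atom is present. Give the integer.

F0 = init (8 atoms)
F1 = F0 ∪ {holds(a,a), holds(a,b), holds(a,c), holds(a,d), holds(b,b), holds(b,c), holds(b,d), holds(c,b), holds(c,c), holds(c,d), holds(d,b), holds(d,c), holds(d,d), inpos(a,a), marked(a,b), marked(a,c), marked(a,d), marked(b,d), marked(c,b), marked(c,c), marked(c,d), marked(d,b), marked(d,d)}  (31 atoms)
goal ⊆ F1  ⇒  h_max = 1

1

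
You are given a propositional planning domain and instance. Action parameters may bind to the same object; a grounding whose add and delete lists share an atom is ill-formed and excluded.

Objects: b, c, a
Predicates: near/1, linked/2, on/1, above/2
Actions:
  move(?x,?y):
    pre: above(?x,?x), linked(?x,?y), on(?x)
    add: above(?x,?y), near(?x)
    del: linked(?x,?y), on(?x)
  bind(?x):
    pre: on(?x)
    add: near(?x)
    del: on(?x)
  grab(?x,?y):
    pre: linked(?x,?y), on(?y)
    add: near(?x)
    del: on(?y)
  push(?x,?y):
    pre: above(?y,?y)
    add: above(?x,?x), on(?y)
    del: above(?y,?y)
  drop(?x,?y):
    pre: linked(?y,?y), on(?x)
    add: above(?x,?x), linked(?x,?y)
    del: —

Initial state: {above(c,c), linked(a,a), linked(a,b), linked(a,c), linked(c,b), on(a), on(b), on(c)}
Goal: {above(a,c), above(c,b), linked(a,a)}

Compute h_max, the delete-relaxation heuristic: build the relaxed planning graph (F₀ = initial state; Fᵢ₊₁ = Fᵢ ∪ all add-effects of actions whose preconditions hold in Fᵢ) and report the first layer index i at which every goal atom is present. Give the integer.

F0 = init (8 atoms)
F1 = F0 ∪ {above(a,a), above(b,b), above(c,b), linked(b,a), linked(c,a), near(a), near(b), near(c)}  (16 atoms)
F2 = F1 ∪ {above(a,b), above(a,c), above(b,a), above(c,a)}  (20 atoms)
goal ⊆ F2  ⇒  h_max = 2

2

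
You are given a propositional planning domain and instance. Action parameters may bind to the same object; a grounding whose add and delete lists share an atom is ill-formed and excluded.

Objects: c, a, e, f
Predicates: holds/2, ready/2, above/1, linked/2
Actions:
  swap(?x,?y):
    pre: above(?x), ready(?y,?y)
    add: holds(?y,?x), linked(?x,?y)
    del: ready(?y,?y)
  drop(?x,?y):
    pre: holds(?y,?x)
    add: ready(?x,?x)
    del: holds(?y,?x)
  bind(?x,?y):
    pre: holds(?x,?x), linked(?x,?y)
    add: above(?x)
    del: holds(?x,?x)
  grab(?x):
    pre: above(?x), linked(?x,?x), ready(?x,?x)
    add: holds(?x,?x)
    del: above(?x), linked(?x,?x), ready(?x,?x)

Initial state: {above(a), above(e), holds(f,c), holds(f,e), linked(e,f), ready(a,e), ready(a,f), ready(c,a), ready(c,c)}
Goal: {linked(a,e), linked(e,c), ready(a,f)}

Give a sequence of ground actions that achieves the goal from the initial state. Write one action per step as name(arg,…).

swap(e,c); drop(e,c); swap(a,e)

1. swap(e,c)  →  {above(a), above(e), holds(c,e), holds(f,c), holds(f,e), linked(e,c), linked(e,f), ready(a,e), ready(a,f), ready(c,a)}
2. drop(e,c)  →  {above(a), above(e), holds(f,c), holds(f,e), linked(e,c), linked(e,f), ready(a,e), ready(a,f), ready(c,a), ready(e,e)}
3. swap(a,e)  →  {above(a), above(e), holds(e,a), holds(f,c), holds(f,e), linked(a,e), linked(e,c), linked(e,f), ready(a,e), ready(a,f), ready(c,a)}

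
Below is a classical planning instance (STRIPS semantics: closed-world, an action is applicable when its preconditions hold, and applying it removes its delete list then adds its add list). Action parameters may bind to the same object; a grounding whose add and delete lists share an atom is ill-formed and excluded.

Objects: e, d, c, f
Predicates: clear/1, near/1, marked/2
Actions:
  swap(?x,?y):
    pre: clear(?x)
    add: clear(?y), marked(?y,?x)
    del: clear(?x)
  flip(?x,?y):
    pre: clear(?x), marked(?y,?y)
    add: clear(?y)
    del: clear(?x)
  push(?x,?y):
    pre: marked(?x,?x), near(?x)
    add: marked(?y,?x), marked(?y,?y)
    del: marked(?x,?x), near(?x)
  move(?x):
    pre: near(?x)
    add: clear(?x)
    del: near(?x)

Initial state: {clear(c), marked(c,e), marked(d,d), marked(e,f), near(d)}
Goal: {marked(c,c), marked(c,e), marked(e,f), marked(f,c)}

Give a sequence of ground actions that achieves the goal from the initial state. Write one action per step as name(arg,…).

1. swap(c,f)  →  {clear(f), marked(c,e), marked(d,d), marked(e,f), marked(f,c), near(d)}
2. push(d,c)  →  {clear(f), marked(c,c), marked(c,d), marked(c,e), marked(e,f), marked(f,c)}

swap(c,f); push(d,c)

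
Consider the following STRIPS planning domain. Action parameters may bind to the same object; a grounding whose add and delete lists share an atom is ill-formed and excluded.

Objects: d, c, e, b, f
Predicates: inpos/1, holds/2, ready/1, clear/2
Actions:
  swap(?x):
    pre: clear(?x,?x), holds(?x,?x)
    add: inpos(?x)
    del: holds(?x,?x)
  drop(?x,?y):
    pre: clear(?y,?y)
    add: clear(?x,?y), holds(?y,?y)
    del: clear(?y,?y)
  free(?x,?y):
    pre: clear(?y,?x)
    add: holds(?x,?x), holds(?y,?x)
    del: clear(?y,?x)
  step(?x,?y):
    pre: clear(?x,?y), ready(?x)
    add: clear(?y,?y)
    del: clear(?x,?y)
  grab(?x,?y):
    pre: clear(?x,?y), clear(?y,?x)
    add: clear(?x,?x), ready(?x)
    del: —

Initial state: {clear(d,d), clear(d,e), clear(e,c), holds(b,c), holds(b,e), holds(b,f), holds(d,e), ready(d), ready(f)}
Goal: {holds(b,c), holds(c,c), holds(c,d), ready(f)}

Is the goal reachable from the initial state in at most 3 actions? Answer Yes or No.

Yes

1. drop(c,d)  →  {clear(c,d), clear(d,e), clear(e,c), holds(b,c), holds(b,e), holds(b,f), holds(d,d), holds(d,e), ready(d), ready(f)}
2. free(d,c)  →  {clear(d,e), clear(e,c), holds(b,c), holds(b,e), holds(b,f), holds(c,d), holds(d,d), holds(d,e), ready(d), ready(f)}
3. free(c,e)  →  {clear(d,e), holds(b,c), holds(b,e), holds(b,f), holds(c,c), holds(c,d), holds(d,d), holds(d,e), holds(e,c), ready(d), ready(f)}
optimal plan length = 3; 3 ≤ 3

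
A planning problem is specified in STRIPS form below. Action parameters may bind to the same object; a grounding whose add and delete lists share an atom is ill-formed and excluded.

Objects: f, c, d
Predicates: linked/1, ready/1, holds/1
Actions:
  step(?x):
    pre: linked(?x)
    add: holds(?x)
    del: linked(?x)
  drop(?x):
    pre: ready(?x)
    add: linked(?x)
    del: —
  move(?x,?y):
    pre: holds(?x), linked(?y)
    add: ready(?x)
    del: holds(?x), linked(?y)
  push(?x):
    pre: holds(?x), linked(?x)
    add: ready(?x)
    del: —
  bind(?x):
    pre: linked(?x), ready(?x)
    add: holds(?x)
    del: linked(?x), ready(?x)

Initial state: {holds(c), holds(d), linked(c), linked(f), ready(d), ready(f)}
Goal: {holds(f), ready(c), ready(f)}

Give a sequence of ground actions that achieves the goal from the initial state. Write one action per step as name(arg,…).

step(f); move(c,c)

1. step(f)  →  {holds(c), holds(d), holds(f), linked(c), ready(d), ready(f)}
2. move(c,c)  →  {holds(d), holds(f), ready(c), ready(d), ready(f)}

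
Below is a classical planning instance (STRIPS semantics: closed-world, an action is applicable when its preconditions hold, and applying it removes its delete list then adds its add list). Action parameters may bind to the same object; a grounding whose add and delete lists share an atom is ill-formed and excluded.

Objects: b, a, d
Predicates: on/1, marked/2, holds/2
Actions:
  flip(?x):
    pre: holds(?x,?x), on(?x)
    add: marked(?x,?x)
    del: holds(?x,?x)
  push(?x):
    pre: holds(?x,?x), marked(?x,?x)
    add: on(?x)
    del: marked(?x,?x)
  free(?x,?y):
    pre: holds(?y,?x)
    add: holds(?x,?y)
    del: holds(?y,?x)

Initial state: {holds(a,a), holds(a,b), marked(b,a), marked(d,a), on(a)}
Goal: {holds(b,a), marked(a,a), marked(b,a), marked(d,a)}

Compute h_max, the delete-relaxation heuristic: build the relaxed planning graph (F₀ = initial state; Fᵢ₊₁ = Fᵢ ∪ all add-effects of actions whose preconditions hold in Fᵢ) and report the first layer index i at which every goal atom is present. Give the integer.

1

F0 = init (5 atoms)
F1 = F0 ∪ {holds(b,a), marked(a,a)}  (7 atoms)
goal ⊆ F1  ⇒  h_max = 1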